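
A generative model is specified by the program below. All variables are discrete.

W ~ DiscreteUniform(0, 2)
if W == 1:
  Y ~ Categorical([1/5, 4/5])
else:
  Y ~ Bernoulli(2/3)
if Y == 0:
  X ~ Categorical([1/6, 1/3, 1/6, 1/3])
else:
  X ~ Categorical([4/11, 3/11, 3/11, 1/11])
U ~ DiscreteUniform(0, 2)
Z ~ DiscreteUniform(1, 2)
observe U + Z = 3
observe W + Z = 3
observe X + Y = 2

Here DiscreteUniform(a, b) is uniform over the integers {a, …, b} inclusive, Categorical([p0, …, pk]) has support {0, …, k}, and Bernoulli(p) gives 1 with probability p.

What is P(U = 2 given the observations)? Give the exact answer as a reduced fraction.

Enumerate traces; 4 have nonzero weight after conditioning:
  (W=1, Y=0, X=2, U=1, Z=2) weight 1/540
  (W=1, Y=1, X=1, U=1, Z=2) weight 2/165
  (W=2, Y=0, X=2, U=2, Z=1) weight 1/324
  (W=2, Y=1, X=1, U=2, Z=1) weight 1/99
Group by U:
  weight(U=1) = 83/5940
  weight(U=2) = 47/3564
Total weight = 83/5940 + 47/3564 = 11/405
P(U=1 | obs) = 83/5940 / 11/405 = 249/484
P(U=2 | obs) = 47/3564 / 11/405 = 235/484

P(U = 2 | obs) = 235/484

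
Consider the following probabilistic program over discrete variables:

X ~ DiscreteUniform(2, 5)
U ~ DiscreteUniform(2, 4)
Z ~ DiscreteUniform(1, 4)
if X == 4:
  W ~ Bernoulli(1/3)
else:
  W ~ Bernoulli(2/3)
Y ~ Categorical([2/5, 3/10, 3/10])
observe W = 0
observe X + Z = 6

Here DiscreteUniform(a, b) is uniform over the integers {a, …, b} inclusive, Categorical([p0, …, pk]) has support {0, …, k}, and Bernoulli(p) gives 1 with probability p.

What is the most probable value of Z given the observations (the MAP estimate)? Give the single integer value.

Enumerate traces; 36 have nonzero weight after conditioning:
  (X=2, U=2, Z=4, W=0, Y=0) weight 1/360
  (X=2, U=2, Z=4, W=0, Y=1) weight 1/480
  (X=2, U=2, Z=4, W=0, Y=2) weight 1/480
  (X=2, U=3, Z=4, W=0, Y=0) weight 1/360
  (X=2, U=3, Z=4, W=0, Y=1) weight 1/480
  (X=2, U=3, Z=4, W=0, Y=2) weight 1/480
  (X=2, U=4, Z=4, W=0, Y=0) weight 1/360
  (X=2, U=4, Z=4, W=0, Y=1) weight 1/480
  (X=3, U=2, Z=3, W=0, Y=0) weight 1/360
  (X=4, U=2, Z=2, W=0, Y=0) weight 1/180
  … 26 more
Group by Z:
  weight(Z=1) = 1/48
  weight(Z=2) = 1/24
  weight(Z=3) = 1/48
  weight(Z=4) = 1/48
Total weight = 1/48 + 1/24 + 1/48 + 1/48 = 5/48
P(Z=1 | obs) = 1/48 / 5/48 = 1/5
P(Z=2 | obs) = 1/24 / 5/48 = 2/5
P(Z=3 | obs) = 1/48 / 5/48 = 1/5
P(Z=4 | obs) = 1/48 / 5/48 = 1/5
argmax = 2

argmax_v P(Z = v | obs) = 2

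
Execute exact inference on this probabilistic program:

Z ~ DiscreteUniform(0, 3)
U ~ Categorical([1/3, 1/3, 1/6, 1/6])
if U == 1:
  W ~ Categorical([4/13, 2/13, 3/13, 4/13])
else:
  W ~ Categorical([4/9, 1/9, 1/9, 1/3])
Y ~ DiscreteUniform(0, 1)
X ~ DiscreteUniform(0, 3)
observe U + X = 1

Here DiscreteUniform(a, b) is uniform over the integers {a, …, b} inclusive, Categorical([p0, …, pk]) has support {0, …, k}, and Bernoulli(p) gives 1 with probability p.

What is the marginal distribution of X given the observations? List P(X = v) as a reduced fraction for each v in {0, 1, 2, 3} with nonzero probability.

P(X=0) = 1/2, P(X=1) = 1/2

Enumerate traces; 64 have nonzero weight after conditioning:
  (Z=0, U=0, W=0, Y=0, X=1) weight 1/216
  (Z=0, U=0, W=0, Y=1, X=1) weight 1/216
  (Z=0, U=0, W=1, Y=0, X=1) weight 1/864
  (Z=0, U=0, W=1, Y=1, X=1) weight 1/864
  (Z=0, U=0, W=2, Y=0, X=1) weight 1/864
  (Z=0, U=0, W=2, Y=1, X=1) weight 1/864
  (Z=0, U=0, W=3, Y=0, X=1) weight 1/288
  (Z=0, U=0, W=3, Y=1, X=1) weight 1/288
  (Z=0, U=1, W=0, Y=0, X=0) weight 1/312
  … 55 more
Group by X:
  weight(X=0) = 1/12
  weight(X=1) = 1/12
Total weight = 1/12 + 1/12 = 1/6
P(X=0 | obs) = 1/12 / 1/6 = 1/2
P(X=1 | obs) = 1/12 / 1/6 = 1/2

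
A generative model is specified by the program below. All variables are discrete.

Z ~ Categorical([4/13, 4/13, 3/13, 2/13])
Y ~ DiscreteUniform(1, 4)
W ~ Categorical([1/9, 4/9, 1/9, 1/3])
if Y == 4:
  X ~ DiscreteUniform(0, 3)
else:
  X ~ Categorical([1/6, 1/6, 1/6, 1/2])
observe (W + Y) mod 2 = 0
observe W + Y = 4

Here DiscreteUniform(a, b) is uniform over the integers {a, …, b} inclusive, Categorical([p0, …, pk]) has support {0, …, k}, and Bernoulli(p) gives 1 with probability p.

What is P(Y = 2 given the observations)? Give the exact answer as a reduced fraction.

Enumerate traces; 64 have nonzero weight after conditioning:
  (Z=0, Y=1, W=3, X=0) weight 1/234
  (Z=0, Y=1, W=3, X=1) weight 1/234
  (Z=0, Y=1, W=3, X=2) weight 1/234
  (Z=0, Y=1, W=3, X=3) weight 1/78
  (Z=0, Y=2, W=2, X=0) weight 1/702
  (Z=0, Y=2, W=2, X=1) weight 1/702
  (Z=0, Y=2, W=2, X=2) weight 1/702
  (Z=0, Y=2, W=2, X=3) weight 1/234
  (Z=0, Y=3, W=1, X=0) weight 2/351
  (Z=0, Y=4, W=0, X=0) weight 1/468
  … 54 more
Group by Y:
  weight(Y=1) = 1/12
  weight(Y=2) = 1/36
  weight(Y=3) = 1/9
  weight(Y=4) = 1/36
Total weight = 1/12 + 1/36 + 1/9 + 1/36 = 1/4
P(Y=1 | obs) = 1/12 / 1/4 = 1/3
P(Y=2 | obs) = 1/36 / 1/4 = 1/9
P(Y=3 | obs) = 1/9 / 1/4 = 4/9
P(Y=4 | obs) = 1/36 / 1/4 = 1/9

P(Y = 2 | obs) = 1/9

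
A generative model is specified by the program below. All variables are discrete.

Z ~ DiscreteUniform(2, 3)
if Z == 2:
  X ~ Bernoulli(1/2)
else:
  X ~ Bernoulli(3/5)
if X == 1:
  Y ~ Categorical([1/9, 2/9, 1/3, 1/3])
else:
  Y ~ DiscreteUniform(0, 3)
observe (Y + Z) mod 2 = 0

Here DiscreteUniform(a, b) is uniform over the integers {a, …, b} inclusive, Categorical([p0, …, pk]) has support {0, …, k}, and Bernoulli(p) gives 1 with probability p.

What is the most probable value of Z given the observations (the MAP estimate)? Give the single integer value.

argmax_v P(Z = v | obs) = 3

Enumerate traces; 8 have nonzero weight after conditioning:
  (Z=2, X=0, Y=0) weight 1/16
  (Z=2, X=0, Y=2) weight 1/16
  (Z=2, X=1, Y=0) weight 1/36
  (Z=2, X=1, Y=2) weight 1/12
  (Z=3, X=0, Y=1) weight 1/20
  (Z=3, X=0, Y=3) weight 1/20
  (Z=3, X=1, Y=1) weight 1/15
  (Z=3, X=1, Y=3) weight 1/10
Group by Z:
  weight(Z=2) = 17/72
  weight(Z=3) = 4/15
Total weight = 17/72 + 4/15 = 181/360
P(Z=2 | obs) = 17/72 / 181/360 = 85/181
P(Z=3 | obs) = 4/15 / 181/360 = 96/181
argmax = 3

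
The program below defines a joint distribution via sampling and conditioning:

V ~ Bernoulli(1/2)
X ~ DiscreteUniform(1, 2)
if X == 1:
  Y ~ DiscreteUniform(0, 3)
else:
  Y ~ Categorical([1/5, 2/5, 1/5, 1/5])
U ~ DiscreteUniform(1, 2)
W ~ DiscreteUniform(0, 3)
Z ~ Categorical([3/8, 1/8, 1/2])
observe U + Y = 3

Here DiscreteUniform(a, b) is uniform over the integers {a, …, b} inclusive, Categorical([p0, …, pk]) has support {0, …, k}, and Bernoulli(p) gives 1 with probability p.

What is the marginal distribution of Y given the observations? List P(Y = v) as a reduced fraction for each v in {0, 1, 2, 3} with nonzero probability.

P(Y=1) = 13/22, P(Y=2) = 9/22

Enumerate traces; 96 have nonzero weight after conditioning:
  (V=0, X=1, Y=1, U=2, W=0, Z=0) weight 3/1024
  (V=0, X=1, Y=1, U=2, W=0, Z=1) weight 1/1024
  (V=0, X=1, Y=1, U=2, W=0, Z=2) weight 1/256
  (V=0, X=1, Y=1, U=2, W=1, Z=0) weight 3/1024
  (V=0, X=1, Y=1, U=2, W=1, Z=1) weight 1/1024
  (V=0, X=1, Y=1, U=2, W=1, Z=2) weight 1/256
  (V=0, X=1, Y=1, U=2, W=2, Z=0) weight 3/1024
  (V=0, X=1, Y=1, U=2, W=2, Z=1) weight 1/1024
  (V=0, X=1, Y=2, U=1, W=0, Z=0) weight 3/1024
  … 87 more
Group by Y:
  weight(Y=1) = 13/80
  weight(Y=2) = 9/80
Total weight = 13/80 + 9/80 = 11/40
P(Y=1 | obs) = 13/80 / 11/40 = 13/22
P(Y=2 | obs) = 9/80 / 11/40 = 9/22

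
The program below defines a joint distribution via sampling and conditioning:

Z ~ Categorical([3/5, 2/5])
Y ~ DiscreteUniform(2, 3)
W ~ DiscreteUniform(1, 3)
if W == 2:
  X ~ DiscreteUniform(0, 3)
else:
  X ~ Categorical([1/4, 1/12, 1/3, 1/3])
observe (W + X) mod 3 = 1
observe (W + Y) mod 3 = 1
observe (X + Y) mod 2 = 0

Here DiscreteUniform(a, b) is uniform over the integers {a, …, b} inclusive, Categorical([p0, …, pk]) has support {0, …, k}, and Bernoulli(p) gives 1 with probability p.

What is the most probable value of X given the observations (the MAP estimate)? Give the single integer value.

argmax_v P(X = v | obs) = 3

Enumerate traces; 4 have nonzero weight after conditioning:
  (Z=0, Y=2, W=2, X=2) weight 1/40
  (Z=0, Y=3, W=1, X=3) weight 1/30
  (Z=1, Y=2, W=2, X=2) weight 1/60
  (Z=1, Y=3, W=1, X=3) weight 1/45
Group by X:
  weight(X=2) = 1/24
  weight(X=3) = 1/18
Total weight = 1/24 + 1/18 = 7/72
P(X=2 | obs) = 1/24 / 7/72 = 3/7
P(X=3 | obs) = 1/18 / 7/72 = 4/7
argmax = 3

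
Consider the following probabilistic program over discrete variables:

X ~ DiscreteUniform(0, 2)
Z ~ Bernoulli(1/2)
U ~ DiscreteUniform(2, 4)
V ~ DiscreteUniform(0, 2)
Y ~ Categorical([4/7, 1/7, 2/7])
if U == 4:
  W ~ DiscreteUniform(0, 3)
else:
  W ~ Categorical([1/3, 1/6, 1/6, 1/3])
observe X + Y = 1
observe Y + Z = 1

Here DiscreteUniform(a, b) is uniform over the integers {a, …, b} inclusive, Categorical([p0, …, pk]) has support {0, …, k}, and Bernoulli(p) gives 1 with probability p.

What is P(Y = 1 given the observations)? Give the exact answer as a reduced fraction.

Enumerate traces; 72 have nonzero weight after conditioning:
  (X=0, Z=0, U=2, V=0, Y=1, W=0) weight 1/1134
  (X=0, Z=0, U=2, V=0, Y=1, W=1) weight 1/2268
  (X=0, Z=0, U=2, V=0, Y=1, W=2) weight 1/2268
  (X=0, Z=0, U=2, V=0, Y=1, W=3) weight 1/1134
  (X=0, Z=0, U=2, V=1, Y=1, W=0) weight 1/1134
  (X=0, Z=0, U=2, V=1, Y=1, W=1) weight 1/2268
  (X=0, Z=0, U=2, V=1, Y=1, W=2) weight 1/2268
  (X=0, Z=0, U=2, V=1, Y=1, W=3) weight 1/1134
  (X=1, Z=1, U=2, V=0, Y=0, W=0) weight 2/567
  … 63 more
Group by Y:
  weight(Y=0) = 2/21
  weight(Y=1) = 1/42
Total weight = 2/21 + 1/42 = 5/42
P(Y=0 | obs) = 2/21 / 5/42 = 4/5
P(Y=1 | obs) = 1/42 / 5/42 = 1/5

P(Y = 1 | obs) = 1/5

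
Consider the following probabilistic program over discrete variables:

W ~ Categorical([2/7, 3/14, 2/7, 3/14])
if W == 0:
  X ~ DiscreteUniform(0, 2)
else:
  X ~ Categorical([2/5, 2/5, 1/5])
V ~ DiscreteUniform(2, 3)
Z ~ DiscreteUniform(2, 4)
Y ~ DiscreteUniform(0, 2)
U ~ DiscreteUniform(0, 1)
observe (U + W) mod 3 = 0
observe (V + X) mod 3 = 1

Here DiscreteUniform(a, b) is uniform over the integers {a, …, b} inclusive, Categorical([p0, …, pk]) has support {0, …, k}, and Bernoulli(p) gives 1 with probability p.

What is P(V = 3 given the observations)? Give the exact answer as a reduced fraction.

Enumerate traces; 54 have nonzero weight after conditioning:
  (W=0, X=1, V=3, Z=2, Y=0, U=0) weight 1/378
  (W=0, X=1, V=3, Z=2, Y=1, U=0) weight 1/378
  (W=0, X=1, V=3, Z=2, Y=2, U=0) weight 1/378
  (W=0, X=1, V=3, Z=3, Y=0, U=0) weight 1/378
  (W=0, X=1, V=3, Z=3, Y=1, U=0) weight 1/378
  (W=0, X=1, V=3, Z=3, Y=2, U=0) weight 1/378
  (W=0, X=1, V=3, Z=4, Y=0, U=0) weight 1/378
  (W=0, X=1, V=3, Z=4, Y=1, U=0) weight 1/378
  (W=0, X=2, V=2, Z=2, Y=0, U=0) weight 1/378
  … 45 more
Group by V:
  weight(V=2) = 41/840
  weight(V=3) = 31/420
Total weight = 41/840 + 31/420 = 103/840
P(V=2 | obs) = 41/840 / 103/840 = 41/103
P(V=3 | obs) = 31/420 / 103/840 = 62/103

P(V = 3 | obs) = 62/103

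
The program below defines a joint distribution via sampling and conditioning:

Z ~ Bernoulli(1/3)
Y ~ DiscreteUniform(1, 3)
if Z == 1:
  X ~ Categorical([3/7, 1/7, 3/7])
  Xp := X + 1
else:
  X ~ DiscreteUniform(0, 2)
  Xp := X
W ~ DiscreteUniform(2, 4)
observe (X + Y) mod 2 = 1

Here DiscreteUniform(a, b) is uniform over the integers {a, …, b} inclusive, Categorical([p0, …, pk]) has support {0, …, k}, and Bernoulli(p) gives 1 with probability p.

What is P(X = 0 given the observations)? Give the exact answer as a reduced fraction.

Enumerate traces; 30 have nonzero weight after conditioning:
  (Z=0, Y=1, X=0, W=2) weight 2/81
  (Z=0, Y=1, X=0, W=3) weight 2/81
  (Z=0, Y=1, X=0, W=4) weight 2/81
  (Z=0, Y=1, X=2, W=2) weight 2/81
  (Z=0, Y=1, X=2, W=3) weight 2/81
  (Z=0, Y=1, X=2, W=4) weight 2/81
  (Z=0, Y=2, X=1, W=2) weight 2/81
  (Z=0, Y=2, X=1, W=3) weight 2/81
  … 22 more
Group by X:
  weight(X=0) = 46/189
  weight(X=1) = 17/189
  weight(X=2) = 46/189
Total weight = 46/189 + 17/189 + 46/189 = 109/189
P(X=0 | obs) = 46/189 / 109/189 = 46/109
P(X=1 | obs) = 17/189 / 109/189 = 17/109
P(X=2 | obs) = 46/189 / 109/189 = 46/109

P(X = 0 | obs) = 46/109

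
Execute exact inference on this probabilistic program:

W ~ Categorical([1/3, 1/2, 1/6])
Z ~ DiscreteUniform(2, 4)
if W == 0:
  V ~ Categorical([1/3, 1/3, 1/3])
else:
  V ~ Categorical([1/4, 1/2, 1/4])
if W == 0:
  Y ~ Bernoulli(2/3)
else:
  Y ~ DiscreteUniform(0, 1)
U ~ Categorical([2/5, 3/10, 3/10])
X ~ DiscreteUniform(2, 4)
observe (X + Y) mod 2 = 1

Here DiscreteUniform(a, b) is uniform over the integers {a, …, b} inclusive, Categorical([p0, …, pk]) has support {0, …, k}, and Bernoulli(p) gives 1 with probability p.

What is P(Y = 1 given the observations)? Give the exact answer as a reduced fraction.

Enumerate traces; 243 have nonzero weight after conditioning:
  (W=0, Z=2, V=0, Y=0, U=0, X=3) weight 2/1215
  (W=0, Z=2, V=0, Y=0, U=1, X=3) weight 1/810
  (W=0, Z=2, V=0, Y=0, U=2, X=3) weight 1/810
  (W=0, Z=2, V=0, Y=1, U=0, X=2) weight 4/1215
  (W=0, Z=2, V=0, Y=1, U=0, X=4) weight 4/1215
  (W=0, Z=2, V=0, Y=1, U=1, X=2) weight 1/405
  (W=0, Z=2, V=0, Y=1, U=1, X=4) weight 1/405
  (W=0, Z=2, V=0, Y=1, U=2, X=2) weight 1/405
  … 235 more
Group by Y:
  weight(Y=0) = 4/27
  weight(Y=1) = 10/27
Total weight = 4/27 + 10/27 = 14/27
P(Y=0 | obs) = 4/27 / 14/27 = 2/7
P(Y=1 | obs) = 10/27 / 14/27 = 5/7

P(Y = 1 | obs) = 5/7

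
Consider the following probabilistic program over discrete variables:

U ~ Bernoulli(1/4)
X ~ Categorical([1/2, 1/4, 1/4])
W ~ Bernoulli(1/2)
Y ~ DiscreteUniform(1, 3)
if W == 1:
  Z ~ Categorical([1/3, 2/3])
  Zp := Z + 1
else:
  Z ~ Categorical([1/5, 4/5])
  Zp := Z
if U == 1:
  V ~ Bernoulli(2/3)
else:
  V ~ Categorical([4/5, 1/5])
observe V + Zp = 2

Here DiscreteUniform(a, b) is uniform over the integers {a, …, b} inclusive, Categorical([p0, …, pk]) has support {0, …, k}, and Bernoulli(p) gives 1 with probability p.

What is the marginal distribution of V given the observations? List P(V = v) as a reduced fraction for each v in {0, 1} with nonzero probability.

P(V=0) = 410/733, P(V=1) = 323/733

Enumerate traces; 54 have nonzero weight after conditioning:
  (U=0, X=0, W=0, Y=1, Z=1, V=1) weight 1/100
  (U=0, X=0, W=0, Y=2, Z=1, V=1) weight 1/100
  (U=0, X=0, W=0, Y=3, Z=1, V=1) weight 1/100
  (U=0, X=0, W=1, Y=1, Z=0, V=1) weight 1/240
  (U=0, X=0, W=1, Y=1, Z=1, V=0) weight 1/30
  (U=0, X=0, W=1, Y=2, Z=0, V=1) weight 1/240
  (U=0, X=0, W=1, Y=2, Z=1, V=0) weight 1/30
  (U=0, X=0, W=1, Y=3, Z=0, V=1) weight 1/240
  … 46 more
Group by V:
  weight(V=0) = 41/180
  weight(V=1) = 323/1800
Total weight = 41/180 + 323/1800 = 733/1800
P(V=0 | obs) = 41/180 / 733/1800 = 410/733
P(V=1 | obs) = 323/1800 / 733/1800 = 323/733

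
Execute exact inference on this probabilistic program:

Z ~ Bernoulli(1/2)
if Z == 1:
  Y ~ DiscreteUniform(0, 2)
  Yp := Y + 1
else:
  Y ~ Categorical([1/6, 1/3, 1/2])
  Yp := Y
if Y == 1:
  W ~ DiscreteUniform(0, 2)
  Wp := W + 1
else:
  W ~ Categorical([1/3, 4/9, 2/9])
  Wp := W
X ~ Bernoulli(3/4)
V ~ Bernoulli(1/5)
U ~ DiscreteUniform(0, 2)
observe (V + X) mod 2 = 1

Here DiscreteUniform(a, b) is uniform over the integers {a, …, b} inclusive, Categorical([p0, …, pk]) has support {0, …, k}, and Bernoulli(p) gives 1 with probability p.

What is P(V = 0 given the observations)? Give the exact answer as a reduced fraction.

P(V = 0 | obs) = 12/13

Enumerate traces; 108 have nonzero weight after conditioning:
  (Z=0, Y=0, W=0, X=0, V=1, U=0) weight 1/2160
  (Z=0, Y=0, W=0, X=0, V=1, U=1) weight 1/2160
  (Z=0, Y=0, W=0, X=0, V=1, U=2) weight 1/2160
  (Z=0, Y=0, W=0, X=1, V=0, U=0) weight 1/180
  (Z=0, Y=0, W=0, X=1, V=0, U=1) weight 1/180
  (Z=0, Y=0, W=0, X=1, V=0, U=2) weight 1/180
  (Z=0, Y=0, W=1, X=0, V=1, U=0) weight 1/1620
  (Z=0, Y=0, W=1, X=0, V=1, U=1) weight 1/1620
  … 100 more
Group by V:
  weight(V=0) = 3/5
  weight(V=1) = 1/20
Total weight = 3/5 + 1/20 = 13/20
P(V=0 | obs) = 3/5 / 13/20 = 12/13
P(V=1 | obs) = 1/20 / 13/20 = 1/13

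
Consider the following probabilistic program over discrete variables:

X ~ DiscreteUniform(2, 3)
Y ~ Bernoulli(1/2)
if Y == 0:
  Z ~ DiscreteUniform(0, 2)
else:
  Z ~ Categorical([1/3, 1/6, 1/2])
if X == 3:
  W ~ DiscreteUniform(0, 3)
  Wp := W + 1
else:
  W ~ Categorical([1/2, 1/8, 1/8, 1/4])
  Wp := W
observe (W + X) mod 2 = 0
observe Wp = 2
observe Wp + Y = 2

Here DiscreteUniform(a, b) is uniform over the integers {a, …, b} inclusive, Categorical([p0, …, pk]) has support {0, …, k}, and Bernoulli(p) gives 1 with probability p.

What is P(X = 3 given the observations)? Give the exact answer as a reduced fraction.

Enumerate traces; 6 have nonzero weight after conditioning:
  (X=2, Y=0, Z=0, W=2) weight 1/96
  (X=2, Y=0, Z=1, W=2) weight 1/96
  (X=2, Y=0, Z=2, W=2) weight 1/96
  (X=3, Y=0, Z=0, W=1) weight 1/48
  (X=3, Y=0, Z=1, W=1) weight 1/48
  (X=3, Y=0, Z=2, W=1) weight 1/48
Group by X:
  weight(X=2) = 1/32
  weight(X=3) = 1/16
Total weight = 1/32 + 1/16 = 3/32
P(X=2 | obs) = 1/32 / 3/32 = 1/3
P(X=3 | obs) = 1/16 / 3/32 = 2/3

P(X = 3 | obs) = 2/3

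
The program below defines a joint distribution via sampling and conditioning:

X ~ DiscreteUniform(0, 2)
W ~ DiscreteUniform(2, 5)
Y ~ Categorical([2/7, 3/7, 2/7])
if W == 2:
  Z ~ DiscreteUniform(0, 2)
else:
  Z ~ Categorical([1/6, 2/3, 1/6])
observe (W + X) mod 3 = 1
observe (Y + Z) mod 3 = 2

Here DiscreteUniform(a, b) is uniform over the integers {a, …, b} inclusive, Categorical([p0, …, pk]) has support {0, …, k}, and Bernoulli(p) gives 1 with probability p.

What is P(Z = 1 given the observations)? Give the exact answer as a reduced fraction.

P(Z = 1 | obs) = 21/31

Enumerate traces; 12 have nonzero weight after conditioning:
  (X=0, W=4, Y=0, Z=2) weight 1/252
  (X=0, W=4, Y=1, Z=1) weight 1/42
  (X=0, W=4, Y=2, Z=0) weight 1/252
  (X=1, W=3, Y=0, Z=2) weight 1/252
  (X=1, W=3, Y=1, Z=1) weight 1/42
  (X=1, W=3, Y=2, Z=0) weight 1/252
  (X=2, W=2, Y=0, Z=2) weight 1/126
  (X=2, W=2, Y=1, Z=1) weight 1/84
  … 4 more
Group by Z:
  weight(Z=0) = 5/252
  weight(Z=1) = 1/12
  weight(Z=2) = 5/252
Total weight = 5/252 + 1/12 + 5/252 = 31/252
P(Z=0 | obs) = 5/252 / 31/252 = 5/31
P(Z=1 | obs) = 1/12 / 31/252 = 21/31
P(Z=2 | obs) = 5/252 / 31/252 = 5/31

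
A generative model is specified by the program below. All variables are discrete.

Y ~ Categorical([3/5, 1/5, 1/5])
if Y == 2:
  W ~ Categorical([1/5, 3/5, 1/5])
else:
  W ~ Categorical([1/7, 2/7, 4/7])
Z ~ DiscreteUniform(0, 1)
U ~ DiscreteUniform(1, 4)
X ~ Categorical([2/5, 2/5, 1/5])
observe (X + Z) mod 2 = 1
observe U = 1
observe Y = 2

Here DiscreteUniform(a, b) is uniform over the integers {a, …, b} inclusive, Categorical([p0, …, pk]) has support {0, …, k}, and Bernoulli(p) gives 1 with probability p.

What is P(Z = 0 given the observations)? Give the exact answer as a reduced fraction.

P(Z = 0 | obs) = 2/5

Enumerate traces; 9 have nonzero weight after conditioning:
  (Y=2, W=0, Z=0, U=1, X=1) weight 1/500
  (Y=2, W=0, Z=1, U=1, X=0) weight 1/500
  (Y=2, W=0, Z=1, U=1, X=2) weight 1/1000
  (Y=2, W=1, Z=0, U=1, X=1) weight 3/500
  (Y=2, W=1, Z=1, U=1, X=0) weight 3/500
  (Y=2, W=1, Z=1, U=1, X=2) weight 3/1000
  (Y=2, W=2, Z=0, U=1, X=1) weight 1/500
  (Y=2, W=2, Z=1, U=1, X=0) weight 1/500
  … 1 more
Group by Z:
  weight(Z=0) = 1/100
  weight(Z=1) = 3/200
Total weight = 1/100 + 3/200 = 1/40
P(Z=0 | obs) = 1/100 / 1/40 = 2/5
P(Z=1 | obs) = 3/200 / 1/40 = 3/5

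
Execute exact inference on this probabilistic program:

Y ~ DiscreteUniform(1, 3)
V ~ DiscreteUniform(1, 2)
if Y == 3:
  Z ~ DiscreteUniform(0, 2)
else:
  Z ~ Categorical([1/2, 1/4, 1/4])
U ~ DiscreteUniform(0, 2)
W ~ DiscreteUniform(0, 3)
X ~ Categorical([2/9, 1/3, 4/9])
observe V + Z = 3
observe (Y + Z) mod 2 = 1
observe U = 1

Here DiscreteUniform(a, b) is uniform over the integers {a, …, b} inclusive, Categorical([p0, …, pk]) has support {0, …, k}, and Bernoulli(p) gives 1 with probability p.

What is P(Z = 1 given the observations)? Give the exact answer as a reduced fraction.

Enumerate traces; 36 have nonzero weight after conditioning:
  (Y=1, V=1, Z=2, U=1, W=0, X=0) weight 1/1296
  (Y=1, V=1, Z=2, U=1, W=0, X=1) weight 1/864
  (Y=1, V=1, Z=2, U=1, W=0, X=2) weight 1/648
  (Y=1, V=1, Z=2, U=1, W=1, X=0) weight 1/1296
  (Y=1, V=1, Z=2, U=1, W=1, X=1) weight 1/864
  (Y=1, V=1, Z=2, U=1, W=1, X=2) weight 1/648
  (Y=1, V=1, Z=2, U=1, W=2, X=0) weight 1/1296
  (Y=1, V=1, Z=2, U=1, W=2, X=1) weight 1/864
  (Y=2, V=2, Z=1, U=1, W=0, X=0) weight 1/1296
  … 27 more
Group by Z:
  weight(Z=1) = 1/72
  weight(Z=2) = 7/216
Total weight = 1/72 + 7/216 = 5/108
P(Z=1 | obs) = 1/72 / 5/108 = 3/10
P(Z=2 | obs) = 7/216 / 5/108 = 7/10

P(Z = 1 | obs) = 3/10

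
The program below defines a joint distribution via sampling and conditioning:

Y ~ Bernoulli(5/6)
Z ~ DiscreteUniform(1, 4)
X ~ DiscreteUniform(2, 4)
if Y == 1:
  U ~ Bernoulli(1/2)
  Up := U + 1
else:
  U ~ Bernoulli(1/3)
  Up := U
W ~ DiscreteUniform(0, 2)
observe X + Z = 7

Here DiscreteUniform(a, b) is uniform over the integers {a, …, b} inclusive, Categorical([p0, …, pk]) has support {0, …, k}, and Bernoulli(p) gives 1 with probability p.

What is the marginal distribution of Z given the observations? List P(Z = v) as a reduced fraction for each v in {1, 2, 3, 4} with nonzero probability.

P(Z=3) = 1/2, P(Z=4) = 1/2

Enumerate traces; 24 have nonzero weight after conditioning:
  (Y=0, Z=3, X=4, U=0, W=0) weight 1/324
  (Y=0, Z=3, X=4, U=0, W=1) weight 1/324
  (Y=0, Z=3, X=4, U=0, W=2) weight 1/324
  (Y=0, Z=3, X=4, U=1, W=0) weight 1/648
  (Y=0, Z=3, X=4, U=1, W=1) weight 1/648
  (Y=0, Z=3, X=4, U=1, W=2) weight 1/648
  (Y=0, Z=4, X=3, U=0, W=0) weight 1/324
  (Y=0, Z=4, X=3, U=0, W=1) weight 1/324
  … 16 more
Group by Z:
  weight(Z=3) = 1/12
  weight(Z=4) = 1/12
Total weight = 1/12 + 1/12 = 1/6
P(Z=3 | obs) = 1/12 / 1/6 = 1/2
P(Z=4 | obs) = 1/12 / 1/6 = 1/2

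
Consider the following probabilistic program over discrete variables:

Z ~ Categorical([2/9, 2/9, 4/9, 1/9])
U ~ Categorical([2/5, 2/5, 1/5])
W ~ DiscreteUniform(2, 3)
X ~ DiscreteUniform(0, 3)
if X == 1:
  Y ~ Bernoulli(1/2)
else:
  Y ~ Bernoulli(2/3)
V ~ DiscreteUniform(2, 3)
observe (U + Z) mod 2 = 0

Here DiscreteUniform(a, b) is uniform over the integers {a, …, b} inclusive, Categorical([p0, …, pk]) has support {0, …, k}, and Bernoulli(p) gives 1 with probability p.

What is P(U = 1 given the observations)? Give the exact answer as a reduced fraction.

Enumerate traces; 192 have nonzero weight after conditioning:
  (Z=0, U=0, W=2, X=0, Y=0, V=2) weight 1/540
  (Z=0, U=0, W=2, X=0, Y=0, V=3) weight 1/540
  (Z=0, U=0, W=2, X=0, Y=1, V=2) weight 1/270
  (Z=0, U=0, W=2, X=0, Y=1, V=3) weight 1/270
  (Z=0, U=0, W=2, X=1, Y=0, V=2) weight 1/360
  (Z=0, U=0, W=2, X=1, Y=0, V=3) weight 1/360
  (Z=0, U=0, W=2, X=1, Y=1, V=2) weight 1/360
  (Z=0, U=0, W=2, X=1, Y=1, V=3) weight 1/360
  (Z=0, U=2, W=2, X=0, Y=0, V=2) weight 1/1080
  (Z=1, U=1, W=2, X=0, Y=0, V=2) weight 1/540
  … 182 more
Group by U:
  weight(U=0) = 4/15
  weight(U=1) = 2/15
  weight(U=2) = 2/15
Total weight = 4/15 + 2/15 + 2/15 = 8/15
P(U=0 | obs) = 4/15 / 8/15 = 1/2
P(U=1 | obs) = 2/15 / 8/15 = 1/4
P(U=2 | obs) = 2/15 / 8/15 = 1/4

P(U = 1 | obs) = 1/4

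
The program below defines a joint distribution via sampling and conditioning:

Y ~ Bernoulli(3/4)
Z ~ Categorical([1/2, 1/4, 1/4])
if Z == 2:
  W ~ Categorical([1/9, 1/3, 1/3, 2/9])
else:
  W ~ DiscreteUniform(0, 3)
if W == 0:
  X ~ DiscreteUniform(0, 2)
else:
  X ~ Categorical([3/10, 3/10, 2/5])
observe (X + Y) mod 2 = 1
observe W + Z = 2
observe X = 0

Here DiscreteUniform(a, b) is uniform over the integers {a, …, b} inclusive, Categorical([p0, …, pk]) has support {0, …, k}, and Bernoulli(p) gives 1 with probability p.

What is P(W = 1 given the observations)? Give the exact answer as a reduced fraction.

Enumerate traces; 3 have nonzero weight after conditioning:
  (Y=1, Z=0, W=2, X=0) weight 9/320
  (Y=1, Z=1, W=1, X=0) weight 9/640
  (Y=1, Z=2, W=0, X=0) weight 1/144
Group by W:
  weight(W=0) = 1/144
  weight(W=1) = 9/640
  weight(W=2) = 9/320
Total weight = 1/144 + 9/640 + 9/320 = 283/5760
P(W=0 | obs) = 1/144 / 283/5760 = 40/283
P(W=1 | obs) = 9/640 / 283/5760 = 81/283
P(W=2 | obs) = 9/320 / 283/5760 = 162/283

P(W = 1 | obs) = 81/283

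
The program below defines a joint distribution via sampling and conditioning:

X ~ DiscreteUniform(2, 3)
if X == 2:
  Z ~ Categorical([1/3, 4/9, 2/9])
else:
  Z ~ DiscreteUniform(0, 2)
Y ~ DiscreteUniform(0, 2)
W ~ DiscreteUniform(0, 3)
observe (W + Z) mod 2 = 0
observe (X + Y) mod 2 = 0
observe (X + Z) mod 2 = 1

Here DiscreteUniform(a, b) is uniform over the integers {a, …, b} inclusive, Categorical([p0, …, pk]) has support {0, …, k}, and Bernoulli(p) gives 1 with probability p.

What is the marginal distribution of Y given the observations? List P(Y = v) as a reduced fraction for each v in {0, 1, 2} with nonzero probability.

Enumerate traces; 8 have nonzero weight after conditioning:
  (X=2, Z=1, Y=0, W=1) weight 1/54
  (X=2, Z=1, Y=0, W=3) weight 1/54
  (X=2, Z=1, Y=2, W=1) weight 1/54
  (X=2, Z=1, Y=2, W=3) weight 1/54
  (X=3, Z=0, Y=1, W=0) weight 1/72
  (X=3, Z=0, Y=1, W=2) weight 1/72
  (X=3, Z=2, Y=1, W=0) weight 1/72
  (X=3, Z=2, Y=1, W=2) weight 1/72
Group by Y:
  weight(Y=0) = 1/27
  weight(Y=1) = 1/18
  weight(Y=2) = 1/27
Total weight = 1/27 + 1/18 + 1/27 = 7/54
P(Y=0 | obs) = 1/27 / 7/54 = 2/7
P(Y=1 | obs) = 1/18 / 7/54 = 3/7
P(Y=2 | obs) = 1/27 / 7/54 = 2/7

P(Y=0) = 2/7, P(Y=1) = 3/7, P(Y=2) = 2/7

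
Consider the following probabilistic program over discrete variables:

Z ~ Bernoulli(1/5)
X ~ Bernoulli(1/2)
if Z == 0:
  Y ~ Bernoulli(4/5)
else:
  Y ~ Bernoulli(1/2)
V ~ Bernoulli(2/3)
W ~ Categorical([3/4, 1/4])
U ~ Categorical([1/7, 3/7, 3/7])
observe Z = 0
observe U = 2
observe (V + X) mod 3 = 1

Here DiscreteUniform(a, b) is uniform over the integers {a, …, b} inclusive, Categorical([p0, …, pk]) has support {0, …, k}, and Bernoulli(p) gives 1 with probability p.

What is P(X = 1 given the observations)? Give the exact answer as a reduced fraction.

Enumerate traces; 8 have nonzero weight after conditioning:
  (Z=0, X=0, Y=0, V=1, W=0, U=2) weight 3/175
  (Z=0, X=0, Y=0, V=1, W=1, U=2) weight 1/175
  (Z=0, X=0, Y=1, V=1, W=0, U=2) weight 12/175
  (Z=0, X=0, Y=1, V=1, W=1, U=2) weight 4/175
  (Z=0, X=1, Y=0, V=0, W=0, U=2) weight 3/350
  (Z=0, X=1, Y=0, V=0, W=1, U=2) weight 1/350
  (Z=0, X=1, Y=1, V=0, W=0, U=2) weight 6/175
  (Z=0, X=1, Y=1, V=0, W=1, U=2) weight 2/175
Group by X:
  weight(X=0) = 4/35
  weight(X=1) = 2/35
Total weight = 4/35 + 2/35 = 6/35
P(X=0 | obs) = 4/35 / 6/35 = 2/3
P(X=1 | obs) = 2/35 / 6/35 = 1/3

P(X = 1 | obs) = 1/3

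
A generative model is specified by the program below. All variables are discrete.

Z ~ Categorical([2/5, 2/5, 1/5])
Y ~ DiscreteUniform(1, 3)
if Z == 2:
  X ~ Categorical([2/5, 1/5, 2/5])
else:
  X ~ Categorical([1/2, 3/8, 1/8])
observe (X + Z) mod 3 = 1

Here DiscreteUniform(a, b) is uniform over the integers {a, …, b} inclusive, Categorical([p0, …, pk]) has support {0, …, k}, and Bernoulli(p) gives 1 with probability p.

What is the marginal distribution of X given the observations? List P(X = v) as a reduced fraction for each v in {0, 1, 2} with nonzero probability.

Enumerate traces; 9 have nonzero weight after conditioning:
  (Z=0, Y=1, X=1) weight 1/20
  (Z=0, Y=2, X=1) weight 1/20
  (Z=0, Y=3, X=1) weight 1/20
  (Z=1, Y=1, X=0) weight 1/15
  (Z=1, Y=2, X=0) weight 1/15
  (Z=1, Y=3, X=0) weight 1/15
  (Z=2, Y=1, X=2) weight 2/75
  (Z=2, Y=2, X=2) weight 2/75
  … 1 more
Group by X:
  weight(X=0) = 1/5
  weight(X=1) = 3/20
  weight(X=2) = 2/25
Total weight = 1/5 + 3/20 + 2/25 = 43/100
P(X=0 | obs) = 1/5 / 43/100 = 20/43
P(X=1 | obs) = 3/20 / 43/100 = 15/43
P(X=2 | obs) = 2/25 / 43/100 = 8/43

P(X=0) = 20/43, P(X=1) = 15/43, P(X=2) = 8/43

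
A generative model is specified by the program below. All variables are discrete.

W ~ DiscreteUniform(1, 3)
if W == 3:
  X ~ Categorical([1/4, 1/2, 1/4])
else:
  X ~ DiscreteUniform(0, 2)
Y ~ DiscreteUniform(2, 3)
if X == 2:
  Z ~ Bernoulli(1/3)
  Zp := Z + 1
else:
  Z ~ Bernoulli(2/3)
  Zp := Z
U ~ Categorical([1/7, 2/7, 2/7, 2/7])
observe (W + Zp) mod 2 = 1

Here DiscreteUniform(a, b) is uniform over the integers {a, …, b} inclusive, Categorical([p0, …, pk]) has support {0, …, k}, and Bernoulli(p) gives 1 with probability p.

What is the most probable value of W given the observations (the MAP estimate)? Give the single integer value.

Enumerate traces; 72 have nonzero weight after conditioning:
  (W=1, X=0, Y=2, Z=0, U=0) weight 1/378
  (W=1, X=0, Y=2, Z=0, U=1) weight 1/189
  (W=1, X=0, Y=2, Z=0, U=2) weight 1/189
  (W=1, X=0, Y=2, Z=0, U=3) weight 1/189
  (W=1, X=0, Y=3, Z=0, U=0) weight 1/378
  (W=1, X=0, Y=3, Z=0, U=1) weight 1/189
  (W=1, X=0, Y=3, Z=0, U=2) weight 1/189
  (W=1, X=0, Y=3, Z=0, U=3) weight 1/189
  (W=2, X=0, Y=2, Z=1, U=0) weight 1/189
  (W=3, X=0, Y=2, Z=0, U=0) weight 1/504
  … 62 more
Group by W:
  weight(W=1) = 1/9
  weight(W=2) = 2/9
  weight(W=3) = 1/9
Total weight = 1/9 + 2/9 + 1/9 = 4/9
P(W=1 | obs) = 1/9 / 4/9 = 1/4
P(W=2 | obs) = 2/9 / 4/9 = 1/2
P(W=3 | obs) = 1/9 / 4/9 = 1/4
argmax = 2

argmax_v P(W = v | obs) = 2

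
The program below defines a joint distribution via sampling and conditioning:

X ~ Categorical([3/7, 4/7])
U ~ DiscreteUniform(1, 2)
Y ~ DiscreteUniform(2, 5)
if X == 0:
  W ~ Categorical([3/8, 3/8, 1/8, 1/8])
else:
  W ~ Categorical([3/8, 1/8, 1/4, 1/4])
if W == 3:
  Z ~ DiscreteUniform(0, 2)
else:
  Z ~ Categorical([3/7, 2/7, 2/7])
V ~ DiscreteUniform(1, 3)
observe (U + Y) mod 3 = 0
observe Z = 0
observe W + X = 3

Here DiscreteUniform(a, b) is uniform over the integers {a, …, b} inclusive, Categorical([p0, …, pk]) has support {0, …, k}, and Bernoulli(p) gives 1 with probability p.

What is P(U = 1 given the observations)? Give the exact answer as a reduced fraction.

Enumerate traces; 18 have nonzero weight after conditioning:
  (X=0, U=1, Y=2, W=3, Z=0, V=1) weight 1/1344
  (X=0, U=1, Y=2, W=3, Z=0, V=2) weight 1/1344
  (X=0, U=1, Y=2, W=3, Z=0, V=3) weight 1/1344
  (X=0, U=1, Y=5, W=3, Z=0, V=1) weight 1/1344
  (X=0, U=1, Y=5, W=3, Z=0, V=2) weight 1/1344
  (X=0, U=1, Y=5, W=3, Z=0, V=3) weight 1/1344
  (X=0, U=2, Y=4, W=3, Z=0, V=1) weight 1/1344
  (X=0, U=2, Y=4, W=3, Z=0, V=2) weight 1/1344
  … 10 more
Group by U:
  weight(U=1) = 31/1568
  weight(U=2) = 31/3136
Total weight = 31/1568 + 31/3136 = 93/3136
P(U=1 | obs) = 31/1568 / 93/3136 = 2/3
P(U=2 | obs) = 31/3136 / 93/3136 = 1/3

P(U = 1 | obs) = 2/3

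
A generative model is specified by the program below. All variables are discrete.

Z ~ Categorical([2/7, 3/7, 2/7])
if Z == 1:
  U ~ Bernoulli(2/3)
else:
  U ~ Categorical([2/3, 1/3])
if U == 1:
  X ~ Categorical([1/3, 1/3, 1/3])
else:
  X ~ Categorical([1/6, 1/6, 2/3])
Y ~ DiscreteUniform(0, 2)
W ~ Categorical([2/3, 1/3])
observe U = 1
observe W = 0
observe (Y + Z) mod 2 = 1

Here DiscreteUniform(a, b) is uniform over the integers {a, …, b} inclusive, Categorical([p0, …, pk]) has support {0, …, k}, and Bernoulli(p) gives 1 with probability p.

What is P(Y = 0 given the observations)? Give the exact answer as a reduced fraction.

Enumerate traces; 12 have nonzero weight after conditioning:
  (Z=0, U=1, X=0, Y=1, W=0) weight 4/567
  (Z=0, U=1, X=1, Y=1, W=0) weight 4/567
  (Z=0, U=1, X=2, Y=1, W=0) weight 4/567
  (Z=1, U=1, X=0, Y=0, W=0) weight 4/189
  (Z=1, U=1, X=0, Y=2, W=0) weight 4/189
  (Z=1, U=1, X=1, Y=0, W=0) weight 4/189
  (Z=1, U=1, X=1, Y=2, W=0) weight 4/189
  (Z=1, U=1, X=2, Y=0, W=0) weight 4/189
  … 4 more
Group by Y:
  weight(Y=0) = 4/63
  weight(Y=1) = 8/189
  weight(Y=2) = 4/63
Total weight = 4/63 + 8/189 + 4/63 = 32/189
P(Y=0 | obs) = 4/63 / 32/189 = 3/8
P(Y=1 | obs) = 8/189 / 32/189 = 1/4
P(Y=2 | obs) = 4/63 / 32/189 = 3/8

P(Y = 0 | obs) = 3/8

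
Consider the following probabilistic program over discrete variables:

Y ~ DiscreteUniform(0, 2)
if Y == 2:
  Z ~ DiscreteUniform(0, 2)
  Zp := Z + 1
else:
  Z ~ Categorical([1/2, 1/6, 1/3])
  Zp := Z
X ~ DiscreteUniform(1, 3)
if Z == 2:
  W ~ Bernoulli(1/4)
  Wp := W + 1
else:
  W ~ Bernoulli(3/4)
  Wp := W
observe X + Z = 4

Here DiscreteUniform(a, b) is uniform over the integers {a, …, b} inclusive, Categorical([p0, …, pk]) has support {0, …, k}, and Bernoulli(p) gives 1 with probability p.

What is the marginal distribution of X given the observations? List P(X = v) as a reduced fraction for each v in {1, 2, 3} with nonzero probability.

Enumerate traces; 12 have nonzero weight after conditioning:
  (Y=0, Z=1, X=3, W=0) weight 1/216
  (Y=0, Z=1, X=3, W=1) weight 1/72
  (Y=0, Z=2, X=2, W=0) weight 1/36
  (Y=0, Z=2, X=2, W=1) weight 1/108
  (Y=1, Z=1, X=3, W=0) weight 1/216
  (Y=1, Z=1, X=3, W=1) weight 1/72
  (Y=1, Z=2, X=2, W=0) weight 1/36
  (Y=1, Z=2, X=2, W=1) weight 1/108
  … 4 more
Group by X:
  weight(X=2) = 1/9
  weight(X=3) = 2/27
Total weight = 1/9 + 2/27 = 5/27
P(X=2 | obs) = 1/9 / 5/27 = 3/5
P(X=3 | obs) = 2/27 / 5/27 = 2/5

P(X=2) = 3/5, P(X=3) = 2/5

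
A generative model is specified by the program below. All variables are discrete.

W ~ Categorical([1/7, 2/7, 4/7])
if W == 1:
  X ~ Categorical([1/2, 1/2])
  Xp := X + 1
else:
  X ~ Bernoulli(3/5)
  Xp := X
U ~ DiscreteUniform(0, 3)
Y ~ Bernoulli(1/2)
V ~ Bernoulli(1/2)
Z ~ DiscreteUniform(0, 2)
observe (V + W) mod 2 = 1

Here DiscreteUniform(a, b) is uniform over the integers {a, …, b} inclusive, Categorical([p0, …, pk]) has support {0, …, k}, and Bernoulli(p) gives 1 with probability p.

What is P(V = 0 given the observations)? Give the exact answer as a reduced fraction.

Enumerate traces; 144 have nonzero weight after conditioning:
  (W=0, X=0, U=0, Y=0, V=1, Z=0) weight 1/840
  (W=0, X=0, U=0, Y=0, V=1, Z=1) weight 1/840
  (W=0, X=0, U=0, Y=0, V=1, Z=2) weight 1/840
  (W=0, X=0, U=0, Y=1, V=1, Z=0) weight 1/840
  (W=0, X=0, U=0, Y=1, V=1, Z=1) weight 1/840
  (W=0, X=0, U=0, Y=1, V=1, Z=2) weight 1/840
  (W=0, X=0, U=1, Y=0, V=1, Z=0) weight 1/840
  (W=0, X=0, U=1, Y=0, V=1, Z=1) weight 1/840
  (W=1, X=0, U=0, Y=0, V=0, Z=0) weight 1/336
  … 135 more
Group by V:
  weight(V=0) = 1/7
  weight(V=1) = 5/14
Total weight = 1/7 + 5/14 = 1/2
P(V=0 | obs) = 1/7 / 1/2 = 2/7
P(V=1 | obs) = 5/14 / 1/2 = 5/7

P(V = 0 | obs) = 2/7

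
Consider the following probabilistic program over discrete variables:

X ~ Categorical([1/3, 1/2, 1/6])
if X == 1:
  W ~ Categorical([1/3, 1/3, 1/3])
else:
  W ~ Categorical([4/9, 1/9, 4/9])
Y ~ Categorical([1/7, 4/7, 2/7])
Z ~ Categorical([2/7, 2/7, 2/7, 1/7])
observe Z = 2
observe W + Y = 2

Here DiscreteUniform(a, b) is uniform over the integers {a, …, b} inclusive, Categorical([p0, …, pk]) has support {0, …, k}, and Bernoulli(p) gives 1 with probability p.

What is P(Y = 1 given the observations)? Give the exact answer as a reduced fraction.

P(Y = 1 | obs) = 16/37

Enumerate traces; 9 have nonzero weight after conditioning:
  (X=0, W=0, Y=2, Z=2) weight 16/1323
  (X=0, W=1, Y=1, Z=2) weight 8/1323
  (X=0, W=2, Y=0, Z=2) weight 8/1323
  (X=1, W=0, Y=2, Z=2) weight 2/147
  (X=1, W=1, Y=1, Z=2) weight 4/147
  (X=1, W=2, Y=0, Z=2) weight 1/147
  (X=2, W=0, Y=2, Z=2) weight 8/1323
  (X=2, W=1, Y=1, Z=2) weight 4/1323
  … 1 more
Group by Y:
  weight(Y=0) = 1/63
  weight(Y=1) = 16/441
  weight(Y=2) = 2/63
Total weight = 1/63 + 16/441 + 2/63 = 37/441
P(Y=0 | obs) = 1/63 / 37/441 = 7/37
P(Y=1 | obs) = 16/441 / 37/441 = 16/37
P(Y=2 | obs) = 2/63 / 37/441 = 14/37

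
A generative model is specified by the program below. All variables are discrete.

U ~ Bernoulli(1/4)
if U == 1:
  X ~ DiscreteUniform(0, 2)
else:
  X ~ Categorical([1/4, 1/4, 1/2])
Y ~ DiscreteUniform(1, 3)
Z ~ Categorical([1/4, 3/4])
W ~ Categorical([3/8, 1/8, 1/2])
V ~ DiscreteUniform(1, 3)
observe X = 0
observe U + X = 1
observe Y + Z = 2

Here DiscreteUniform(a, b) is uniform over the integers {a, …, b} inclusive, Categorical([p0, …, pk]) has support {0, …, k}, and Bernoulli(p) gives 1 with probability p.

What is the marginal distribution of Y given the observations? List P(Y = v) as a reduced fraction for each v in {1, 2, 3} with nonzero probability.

Enumerate traces; 18 have nonzero weight after conditioning:
  (U=1, X=0, Y=1, Z=1, W=0, V=1) weight 1/384
  (U=1, X=0, Y=1, Z=1, W=0, V=2) weight 1/384
  (U=1, X=0, Y=1, Z=1, W=0, V=3) weight 1/384
  (U=1, X=0, Y=1, Z=1, W=1, V=1) weight 1/1152
  (U=1, X=0, Y=1, Z=1, W=1, V=2) weight 1/1152
  (U=1, X=0, Y=1, Z=1, W=1, V=3) weight 1/1152
  (U=1, X=0, Y=1, Z=1, W=2, V=1) weight 1/288
  (U=1, X=0, Y=1, Z=1, W=2, V=2) weight 1/288
  (U=1, X=0, Y=2, Z=0, W=0, V=1) weight 1/1152
  … 9 more
Group by Y:
  weight(Y=1) = 1/48
  weight(Y=2) = 1/144
Total weight = 1/48 + 1/144 = 1/36
P(Y=1 | obs) = 1/48 / 1/36 = 3/4
P(Y=2 | obs) = 1/144 / 1/36 = 1/4

P(Y=1) = 3/4, P(Y=2) = 1/4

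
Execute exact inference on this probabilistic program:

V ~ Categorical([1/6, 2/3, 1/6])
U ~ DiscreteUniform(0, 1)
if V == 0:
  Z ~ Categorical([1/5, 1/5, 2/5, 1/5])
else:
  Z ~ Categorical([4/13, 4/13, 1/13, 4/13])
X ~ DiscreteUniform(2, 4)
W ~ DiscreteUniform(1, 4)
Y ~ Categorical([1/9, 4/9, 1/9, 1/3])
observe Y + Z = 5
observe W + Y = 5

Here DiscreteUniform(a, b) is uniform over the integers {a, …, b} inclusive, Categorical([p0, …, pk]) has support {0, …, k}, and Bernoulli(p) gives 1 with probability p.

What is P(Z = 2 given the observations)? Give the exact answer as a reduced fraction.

P(Z = 2 | obs) = 153/266

Enumerate traces; 36 have nonzero weight after conditioning:
  (V=0, U=0, Z=2, X=2, W=2, Y=3) weight 1/1080
  (V=0, U=0, Z=2, X=3, W=2, Y=3) weight 1/1080
  (V=0, U=0, Z=2, X=4, W=2, Y=3) weight 1/1080
  (V=0, U=0, Z=3, X=2, W=3, Y=2) weight 1/6480
  (V=0, U=0, Z=3, X=3, W=3, Y=2) weight 1/6480
  (V=0, U=0, Z=3, X=4, W=3, Y=2) weight 1/6480
  (V=0, U=1, Z=2, X=2, W=2, Y=3) weight 1/1080
  (V=0, U=1, Z=2, X=3, W=2, Y=3) weight 1/1080
  … 28 more
Group by Z:
  weight(Z=2) = 17/1560
  weight(Z=3) = 113/14040
Total weight = 17/1560 + 113/14040 = 133/7020
P(Z=2 | obs) = 17/1560 / 133/7020 = 153/266
P(Z=3 | obs) = 113/14040 / 133/7020 = 113/266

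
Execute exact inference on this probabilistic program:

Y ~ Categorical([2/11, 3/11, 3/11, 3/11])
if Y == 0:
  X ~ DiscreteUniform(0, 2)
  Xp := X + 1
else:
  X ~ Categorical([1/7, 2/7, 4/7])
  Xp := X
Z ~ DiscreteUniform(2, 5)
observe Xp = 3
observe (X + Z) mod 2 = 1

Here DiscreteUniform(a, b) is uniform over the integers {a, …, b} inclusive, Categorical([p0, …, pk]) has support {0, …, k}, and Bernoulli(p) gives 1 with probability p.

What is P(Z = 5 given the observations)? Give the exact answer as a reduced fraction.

P(Z = 5 | obs) = 1/2

Enumerate traces; 2 have nonzero weight after conditioning:
  (Y=0, X=2, Z=3) weight 1/66
  (Y=0, X=2, Z=5) weight 1/66
Group by Z:
  weight(Z=3) = 1/66
  weight(Z=5) = 1/66
Total weight = 1/66 + 1/66 = 1/33
P(Z=3 | obs) = 1/66 / 1/33 = 1/2
P(Z=5 | obs) = 1/66 / 1/33 = 1/2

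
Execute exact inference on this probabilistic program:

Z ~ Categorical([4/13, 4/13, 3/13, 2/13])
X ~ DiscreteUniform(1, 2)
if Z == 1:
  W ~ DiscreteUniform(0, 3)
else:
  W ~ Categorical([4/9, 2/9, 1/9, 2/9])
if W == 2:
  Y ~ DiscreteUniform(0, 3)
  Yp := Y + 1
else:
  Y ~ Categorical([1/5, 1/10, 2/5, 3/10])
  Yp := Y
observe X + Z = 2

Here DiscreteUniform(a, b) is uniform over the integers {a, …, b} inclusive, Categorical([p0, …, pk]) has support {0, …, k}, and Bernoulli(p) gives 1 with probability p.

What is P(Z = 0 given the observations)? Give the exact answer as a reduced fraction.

Enumerate traces; 32 have nonzero weight after conditioning:
  (Z=0, X=2, W=0, Y=0) weight 8/585
  (Z=0, X=2, W=0, Y=1) weight 4/585
  (Z=0, X=2, W=0, Y=2) weight 16/585
  (Z=0, X=2, W=0, Y=3) weight 4/195
  (Z=0, X=2, W=1, Y=0) weight 4/585
  (Z=0, X=2, W=1, Y=1) weight 2/585
  (Z=0, X=2, W=1, Y=2) weight 8/585
  (Z=0, X=2, W=1, Y=3) weight 2/195
  (Z=1, X=1, W=0, Y=0) weight 1/130
  … 23 more
Group by Z:
  weight(Z=0) = 2/13
  weight(Z=1) = 2/13
Total weight = 2/13 + 2/13 = 4/13
P(Z=0 | obs) = 2/13 / 4/13 = 1/2
P(Z=1 | obs) = 2/13 / 4/13 = 1/2

P(Z = 0 | obs) = 1/2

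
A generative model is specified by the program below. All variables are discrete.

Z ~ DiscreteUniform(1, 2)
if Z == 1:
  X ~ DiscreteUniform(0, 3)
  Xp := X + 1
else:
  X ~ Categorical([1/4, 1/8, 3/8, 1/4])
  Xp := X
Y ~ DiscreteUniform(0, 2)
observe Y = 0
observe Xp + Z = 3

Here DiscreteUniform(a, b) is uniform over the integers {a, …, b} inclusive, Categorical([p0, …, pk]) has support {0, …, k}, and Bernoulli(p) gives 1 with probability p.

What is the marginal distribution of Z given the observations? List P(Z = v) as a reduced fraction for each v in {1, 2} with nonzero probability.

P(Z=1) = 2/3, P(Z=2) = 1/3

Enumerate traces; 2 have nonzero weight after conditioning:
  (Z=1, X=1, Y=0) weight 1/24
  (Z=2, X=1, Y=0) weight 1/48
Group by Z:
  weight(Z=1) = 1/24
  weight(Z=2) = 1/48
Total weight = 1/24 + 1/48 = 1/16
P(Z=1 | obs) = 1/24 / 1/16 = 2/3
P(Z=2 | obs) = 1/48 / 1/16 = 1/3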